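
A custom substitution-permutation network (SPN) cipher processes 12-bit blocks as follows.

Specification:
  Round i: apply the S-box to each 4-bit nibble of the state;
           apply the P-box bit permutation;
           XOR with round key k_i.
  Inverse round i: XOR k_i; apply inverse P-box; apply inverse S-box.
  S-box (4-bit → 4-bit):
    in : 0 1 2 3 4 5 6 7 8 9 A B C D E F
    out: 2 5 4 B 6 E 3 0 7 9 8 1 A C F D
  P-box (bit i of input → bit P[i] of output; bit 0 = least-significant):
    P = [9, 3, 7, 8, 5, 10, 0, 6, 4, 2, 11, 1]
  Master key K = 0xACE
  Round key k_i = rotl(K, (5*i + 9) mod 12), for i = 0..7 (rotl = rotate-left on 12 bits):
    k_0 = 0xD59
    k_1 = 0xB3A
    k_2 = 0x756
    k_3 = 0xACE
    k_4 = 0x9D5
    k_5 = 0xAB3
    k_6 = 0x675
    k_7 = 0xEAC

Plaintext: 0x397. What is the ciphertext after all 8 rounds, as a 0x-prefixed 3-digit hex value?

0x74F

s_0 = plaintext = 0x397
s_1 = Round(s_0, k_0) = 0xD2F
s_2 = Round(s_1, k_1) = 0x0B9
s_3 = Round(s_2, k_2) = 0x472
s_4 = Round(s_3, k_3) = 0x24A
s_5 = Round(s_4, k_4) = 0x4D4
s_6 = Round(s_5, k_5) = 0x27E
s_7 = Round(s_6, k_6) = 0xDFD
s_8 = Round(s_7, k_7) = 0x74F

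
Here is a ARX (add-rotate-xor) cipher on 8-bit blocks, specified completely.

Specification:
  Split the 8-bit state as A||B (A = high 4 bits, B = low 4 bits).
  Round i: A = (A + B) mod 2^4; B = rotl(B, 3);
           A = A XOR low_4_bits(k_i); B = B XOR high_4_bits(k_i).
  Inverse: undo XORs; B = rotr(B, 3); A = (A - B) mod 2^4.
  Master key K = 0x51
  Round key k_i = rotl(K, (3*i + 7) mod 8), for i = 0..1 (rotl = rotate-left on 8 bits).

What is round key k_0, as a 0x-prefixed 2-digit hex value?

0xA8

K = 0x51
k_0 = rotl(K, (3*0+7) mod 8) = rotl(K, 7) = 0xA8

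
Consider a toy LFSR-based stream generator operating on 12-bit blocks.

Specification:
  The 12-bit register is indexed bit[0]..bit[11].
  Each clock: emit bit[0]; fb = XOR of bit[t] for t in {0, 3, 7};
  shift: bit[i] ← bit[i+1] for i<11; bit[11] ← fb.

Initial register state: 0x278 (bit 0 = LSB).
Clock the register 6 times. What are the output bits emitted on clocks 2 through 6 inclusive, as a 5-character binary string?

00111

reg_0 = 0x278
clock 1: out=0, reg = 0x93C
clock 2: out=0, reg = 0xC9E
clock 3: out=0, reg = 0x64F
clock 4: out=1, reg = 0x327
clock 5: out=1, reg = 0x993
clock 6: out=1, reg = 0x4C9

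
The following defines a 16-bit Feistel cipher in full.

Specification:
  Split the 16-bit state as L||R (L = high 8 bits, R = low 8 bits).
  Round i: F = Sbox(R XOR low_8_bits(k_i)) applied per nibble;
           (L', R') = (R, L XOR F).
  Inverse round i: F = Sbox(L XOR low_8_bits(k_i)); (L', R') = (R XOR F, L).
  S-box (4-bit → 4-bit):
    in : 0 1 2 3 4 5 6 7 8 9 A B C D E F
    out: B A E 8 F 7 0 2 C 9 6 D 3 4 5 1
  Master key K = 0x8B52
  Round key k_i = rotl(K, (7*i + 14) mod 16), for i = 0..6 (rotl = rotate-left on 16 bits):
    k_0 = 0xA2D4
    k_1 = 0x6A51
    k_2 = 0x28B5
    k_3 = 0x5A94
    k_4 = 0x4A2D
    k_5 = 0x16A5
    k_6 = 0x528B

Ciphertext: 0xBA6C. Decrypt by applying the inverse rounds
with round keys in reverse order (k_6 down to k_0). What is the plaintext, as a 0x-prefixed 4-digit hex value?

s_0 = ciphertext = 0xBA6C
s_1 = InvRound(s_0, k_6) = 0xE6BA
s_2 = InvRound(s_1, k_5) = 0x42E6
s_3 = InvRound(s_2, k_4) = 0xE742
s_4 = InvRound(s_3, k_3) = 0x6AE7
s_5 = InvRound(s_4, k_2) = 0xA66A
s_6 = InvRound(s_5, k_1) = 0x78A6
s_7 = InvRound(s_6, k_0) = 0xC578

0xC578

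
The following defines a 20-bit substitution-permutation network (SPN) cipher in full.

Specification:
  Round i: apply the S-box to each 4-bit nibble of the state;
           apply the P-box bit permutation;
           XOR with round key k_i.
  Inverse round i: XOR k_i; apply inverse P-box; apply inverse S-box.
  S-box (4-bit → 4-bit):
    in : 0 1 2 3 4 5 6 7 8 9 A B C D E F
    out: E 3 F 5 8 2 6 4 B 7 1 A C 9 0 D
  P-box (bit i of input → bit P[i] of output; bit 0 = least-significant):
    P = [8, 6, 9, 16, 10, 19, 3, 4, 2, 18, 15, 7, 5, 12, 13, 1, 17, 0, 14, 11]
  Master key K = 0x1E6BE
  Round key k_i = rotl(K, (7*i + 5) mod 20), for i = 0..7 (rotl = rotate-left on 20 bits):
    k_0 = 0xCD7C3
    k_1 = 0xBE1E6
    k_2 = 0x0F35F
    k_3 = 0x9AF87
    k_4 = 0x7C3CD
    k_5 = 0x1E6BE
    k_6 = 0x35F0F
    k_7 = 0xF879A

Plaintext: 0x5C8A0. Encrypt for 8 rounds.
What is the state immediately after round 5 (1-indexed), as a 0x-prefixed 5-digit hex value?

0x8706E

s_0 = plaintext = 0x5C8A0
s_1 = Round(s_0, k_0) = 0x9F104
s_2 = Round(s_1, k_1) = 0x481D9
s_3 = Round(s_2, k_2) = 0x4EC29
s_4 = Round(s_3, k_3) = 0x1205F
s_5 = Round(s_4, k_4) = 0x8706E
s_6 = Round(s_5, k_5) = 0xF4E37
s_7 = Round(s_6, k_6) = 0x11105
s_8 = Round(s_7, k_7) = 0x197E7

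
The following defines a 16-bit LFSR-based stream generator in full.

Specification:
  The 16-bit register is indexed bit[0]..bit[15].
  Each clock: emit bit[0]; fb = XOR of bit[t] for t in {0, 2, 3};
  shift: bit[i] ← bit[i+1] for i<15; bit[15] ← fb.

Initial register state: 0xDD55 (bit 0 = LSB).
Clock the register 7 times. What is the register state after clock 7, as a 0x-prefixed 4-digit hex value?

0x55BA

reg_0 = 0xDD55
clock 1: out=1, reg = 0x6EAA
clock 2: out=0, reg = 0xB755
clock 3: out=1, reg = 0x5BAA
clock 4: out=0, reg = 0xADD5
clock 5: out=1, reg = 0x56EA
clock 6: out=0, reg = 0xAB75
clock 7: out=1, reg = 0x55BA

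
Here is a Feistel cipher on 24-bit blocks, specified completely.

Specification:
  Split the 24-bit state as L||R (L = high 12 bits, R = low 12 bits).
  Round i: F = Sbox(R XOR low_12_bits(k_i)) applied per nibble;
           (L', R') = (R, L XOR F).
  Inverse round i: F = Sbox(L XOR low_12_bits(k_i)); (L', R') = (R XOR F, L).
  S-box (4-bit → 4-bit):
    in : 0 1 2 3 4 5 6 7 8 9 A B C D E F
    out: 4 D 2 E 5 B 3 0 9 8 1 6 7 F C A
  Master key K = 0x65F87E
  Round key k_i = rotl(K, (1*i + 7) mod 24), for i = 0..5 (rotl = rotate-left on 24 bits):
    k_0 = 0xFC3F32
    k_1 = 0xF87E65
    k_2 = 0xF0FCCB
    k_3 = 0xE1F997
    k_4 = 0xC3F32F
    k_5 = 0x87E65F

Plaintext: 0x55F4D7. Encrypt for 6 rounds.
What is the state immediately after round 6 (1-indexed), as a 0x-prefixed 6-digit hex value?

s_0 = plaintext = 0x55F4D7
s_1 = Round(s_0, k_0) = 0x4D7394
s_2 = Round(s_1, k_1) = 0x394B7A
s_3 = Round(s_2, k_2) = 0xB7A3F9
s_4 = Round(s_3, k_3) = 0x3F9A46
s_5 = Round(s_4, k_4) = 0xA46BC1
s_6 = Round(s_5, k_5) = 0xBC15CA

0xBC15CA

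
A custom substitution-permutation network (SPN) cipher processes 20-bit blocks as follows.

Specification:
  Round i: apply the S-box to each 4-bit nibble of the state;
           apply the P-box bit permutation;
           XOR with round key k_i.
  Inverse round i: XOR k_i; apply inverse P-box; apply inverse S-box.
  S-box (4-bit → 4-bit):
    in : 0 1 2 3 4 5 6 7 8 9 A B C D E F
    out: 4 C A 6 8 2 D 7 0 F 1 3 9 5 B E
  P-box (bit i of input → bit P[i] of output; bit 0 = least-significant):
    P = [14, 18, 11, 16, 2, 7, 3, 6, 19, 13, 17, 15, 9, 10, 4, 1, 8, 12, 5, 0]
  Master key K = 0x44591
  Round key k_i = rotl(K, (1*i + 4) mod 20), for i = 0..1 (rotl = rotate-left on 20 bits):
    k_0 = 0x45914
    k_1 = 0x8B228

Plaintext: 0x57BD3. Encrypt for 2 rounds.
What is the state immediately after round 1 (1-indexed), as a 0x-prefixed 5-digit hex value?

s_0 = plaintext = 0x57BD3
s_1 = Round(s_0, k_0) = 0x86708
s_2 = Round(s_1, k_1) = 0x29032

0x86708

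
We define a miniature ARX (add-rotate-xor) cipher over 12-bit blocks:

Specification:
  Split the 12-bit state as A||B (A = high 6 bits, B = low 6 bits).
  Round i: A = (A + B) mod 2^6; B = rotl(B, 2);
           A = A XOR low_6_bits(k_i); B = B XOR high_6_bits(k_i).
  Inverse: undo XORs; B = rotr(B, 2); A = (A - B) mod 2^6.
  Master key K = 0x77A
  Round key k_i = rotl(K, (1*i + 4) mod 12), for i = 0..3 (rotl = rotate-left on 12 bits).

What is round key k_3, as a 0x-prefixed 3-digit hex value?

0xD3B

K = 0x77A
k_0 = rotl(K, (1*0+4) mod 12) = rotl(K, 4) = 0x7A7
k_1 = rotl(K, (1*1+4) mod 12) = rotl(K, 5) = 0xF4E
k_2 = rotl(K, (1*2+4) mod 12) = rotl(K, 6) = 0xE9D
k_3 = rotl(K, (1*3+4) mod 12) = rotl(K, 7) = 0xD3B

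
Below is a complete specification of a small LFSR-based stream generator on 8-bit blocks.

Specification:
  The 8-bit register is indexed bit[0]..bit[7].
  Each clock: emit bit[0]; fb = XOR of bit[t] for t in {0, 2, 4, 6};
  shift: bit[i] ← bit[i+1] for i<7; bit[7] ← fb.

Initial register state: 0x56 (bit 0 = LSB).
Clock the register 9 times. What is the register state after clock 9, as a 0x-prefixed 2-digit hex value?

reg_0 = 0x56
clock 1: out=0, reg = 0xAB
clock 2: out=1, reg = 0xD5
clock 3: out=1, reg = 0x6A
clock 4: out=0, reg = 0xB5
clock 5: out=1, reg = 0xDA
clock 6: out=0, reg = 0x6D
clock 7: out=1, reg = 0xB6
clock 8: out=0, reg = 0x5B
clock 9: out=1, reg = 0xAD

0xAD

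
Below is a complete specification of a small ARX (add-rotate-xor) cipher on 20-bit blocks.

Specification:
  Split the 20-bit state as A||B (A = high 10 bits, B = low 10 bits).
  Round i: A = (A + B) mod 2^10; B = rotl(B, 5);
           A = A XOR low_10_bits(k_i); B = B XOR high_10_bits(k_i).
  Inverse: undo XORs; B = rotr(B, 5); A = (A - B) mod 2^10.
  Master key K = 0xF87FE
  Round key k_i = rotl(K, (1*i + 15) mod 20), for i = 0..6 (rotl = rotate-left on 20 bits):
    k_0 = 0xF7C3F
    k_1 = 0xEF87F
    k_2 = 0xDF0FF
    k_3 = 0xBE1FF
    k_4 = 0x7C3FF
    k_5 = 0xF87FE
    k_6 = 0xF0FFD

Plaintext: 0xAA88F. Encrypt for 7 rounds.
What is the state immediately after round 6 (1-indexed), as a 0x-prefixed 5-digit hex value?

0x68C42

s_0 = plaintext = 0xAA88F
s_1 = Round(s_0, k_0) = 0xC1A3B
s_2 = Round(s_1, k_1) = 0x4F8CF
s_3 = Round(s_2, k_2) = 0xBCA9A
s_4 = Round(s_3, k_3) = 0x1CDAC
s_5 = Round(s_4, k_4) = 0x7807D
s_6 = Round(s_5, k_5) = 0x68C42
s_7 = Round(s_6, k_6) = 0x86381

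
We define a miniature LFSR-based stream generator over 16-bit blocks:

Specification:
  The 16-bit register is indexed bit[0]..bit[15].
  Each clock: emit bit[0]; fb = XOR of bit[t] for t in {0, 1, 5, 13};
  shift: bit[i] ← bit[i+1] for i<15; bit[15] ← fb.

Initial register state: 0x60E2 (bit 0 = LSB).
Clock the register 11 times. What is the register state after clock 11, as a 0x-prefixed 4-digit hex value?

reg_0 = 0x60E2
clock 1: out=0, reg = 0xB071
clock 2: out=1, reg = 0xD838
clock 3: out=0, reg = 0xEC1C
clock 4: out=0, reg = 0xF60E
clock 5: out=0, reg = 0x7B07
clock 6: out=1, reg = 0xBD83
clock 7: out=1, reg = 0xDEC1
clock 8: out=1, reg = 0xEF60
clock 9: out=0, reg = 0x77B0
clock 10: out=0, reg = 0x3BD8
clock 11: out=0, reg = 0x9DEC

0x9DEC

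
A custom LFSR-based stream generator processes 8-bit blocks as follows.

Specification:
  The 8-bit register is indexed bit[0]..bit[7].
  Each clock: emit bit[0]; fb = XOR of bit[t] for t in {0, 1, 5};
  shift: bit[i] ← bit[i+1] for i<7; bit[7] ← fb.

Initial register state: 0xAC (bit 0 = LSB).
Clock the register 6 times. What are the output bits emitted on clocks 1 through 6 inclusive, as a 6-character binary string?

reg_0 = 0xAC
clock 1: out=0, reg = 0xD6
clock 2: out=0, reg = 0xEB
clock 3: out=1, reg = 0xF5
clock 4: out=1, reg = 0x7A
clock 5: out=0, reg = 0x3D
clock 6: out=1, reg = 0x1E

001101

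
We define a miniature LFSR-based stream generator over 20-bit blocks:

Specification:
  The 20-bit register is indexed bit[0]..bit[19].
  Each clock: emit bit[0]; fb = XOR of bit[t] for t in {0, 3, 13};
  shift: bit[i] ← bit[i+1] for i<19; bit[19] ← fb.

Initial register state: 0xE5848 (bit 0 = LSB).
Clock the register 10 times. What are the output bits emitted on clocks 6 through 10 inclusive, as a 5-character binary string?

reg_0 = 0xE5848
clock 1: out=0, reg = 0xF2C24
clock 2: out=0, reg = 0xF9612
clock 3: out=0, reg = 0x7CB09
clock 4: out=1, reg = 0x3E584
clock 5: out=0, reg = 0x9F2C2
clock 6: out=0, reg = 0xCF961
clock 7: out=1, reg = 0x67CB0
clock 8: out=0, reg = 0xB3E58
clock 9: out=0, reg = 0x59F2C
clock 10: out=0, reg = 0xACF96

01000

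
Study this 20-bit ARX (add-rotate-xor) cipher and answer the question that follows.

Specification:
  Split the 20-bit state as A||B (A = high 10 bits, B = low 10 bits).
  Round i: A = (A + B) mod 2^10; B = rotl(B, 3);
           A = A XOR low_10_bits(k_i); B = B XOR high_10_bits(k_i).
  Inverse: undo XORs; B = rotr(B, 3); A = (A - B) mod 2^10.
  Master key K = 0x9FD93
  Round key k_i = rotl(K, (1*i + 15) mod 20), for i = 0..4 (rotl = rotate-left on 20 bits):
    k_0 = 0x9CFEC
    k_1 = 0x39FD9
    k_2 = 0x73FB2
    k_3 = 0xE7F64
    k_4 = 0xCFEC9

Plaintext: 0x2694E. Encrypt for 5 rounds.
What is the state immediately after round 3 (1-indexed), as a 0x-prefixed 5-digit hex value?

0x5E6B6

s_0 = plaintext = 0x2694E
s_1 = Round(s_0, k_0) = 0x81001
s_2 = Round(s_1, k_1) = 0x770EF
s_3 = Round(s_2, k_2) = 0x5E6B6
s_4 = Round(s_3, k_3) = 0xD2E2A
s_5 = Round(s_4, k_4) = 0xEF26B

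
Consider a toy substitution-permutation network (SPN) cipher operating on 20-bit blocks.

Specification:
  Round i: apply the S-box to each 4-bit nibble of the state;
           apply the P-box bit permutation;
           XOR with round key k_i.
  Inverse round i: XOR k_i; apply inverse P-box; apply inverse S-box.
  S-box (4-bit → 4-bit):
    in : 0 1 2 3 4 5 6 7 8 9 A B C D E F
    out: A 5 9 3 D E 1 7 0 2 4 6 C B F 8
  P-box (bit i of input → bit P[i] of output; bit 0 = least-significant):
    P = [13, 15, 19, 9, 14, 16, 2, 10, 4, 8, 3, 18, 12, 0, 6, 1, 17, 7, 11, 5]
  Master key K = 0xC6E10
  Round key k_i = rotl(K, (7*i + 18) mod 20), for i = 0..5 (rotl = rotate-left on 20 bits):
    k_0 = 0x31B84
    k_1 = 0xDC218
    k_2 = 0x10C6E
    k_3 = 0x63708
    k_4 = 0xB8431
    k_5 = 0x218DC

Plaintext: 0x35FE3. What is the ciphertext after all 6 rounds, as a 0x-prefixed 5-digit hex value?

s_0 = plaintext = 0x35FE3
s_1 = Round(s_0, k_0) = 0x4FF43
s_2 = Round(s_1, k_1) = 0xB2E3E
s_3 = Round(s_2, k_2) = 0xCF7F4
s_4 = Round(s_3, k_3) = 0xE1832
s_5 = Round(s_4, k_4) = 0x8FED1
s_6 = Round(s_5, k_5) = 0xF7DC6

0xF7DC6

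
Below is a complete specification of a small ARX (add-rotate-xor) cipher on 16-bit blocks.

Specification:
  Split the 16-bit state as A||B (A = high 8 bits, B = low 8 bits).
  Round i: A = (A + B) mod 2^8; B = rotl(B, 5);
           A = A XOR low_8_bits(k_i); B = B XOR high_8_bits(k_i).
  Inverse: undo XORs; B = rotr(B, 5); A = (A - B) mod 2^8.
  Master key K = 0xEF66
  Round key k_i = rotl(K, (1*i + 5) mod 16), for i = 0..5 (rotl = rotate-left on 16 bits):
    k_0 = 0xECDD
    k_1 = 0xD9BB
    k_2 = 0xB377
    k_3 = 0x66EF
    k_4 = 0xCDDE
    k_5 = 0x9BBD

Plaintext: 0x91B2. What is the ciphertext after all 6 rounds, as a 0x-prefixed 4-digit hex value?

s_0 = plaintext = 0x91B2
s_1 = Round(s_0, k_0) = 0x9EBA
s_2 = Round(s_1, k_1) = 0xE38E
s_3 = Round(s_2, k_2) = 0x0662
s_4 = Round(s_3, k_3) = 0x872A
s_5 = Round(s_4, k_4) = 0x6F88
s_6 = Round(s_5, k_5) = 0x4A8A

0x4A8A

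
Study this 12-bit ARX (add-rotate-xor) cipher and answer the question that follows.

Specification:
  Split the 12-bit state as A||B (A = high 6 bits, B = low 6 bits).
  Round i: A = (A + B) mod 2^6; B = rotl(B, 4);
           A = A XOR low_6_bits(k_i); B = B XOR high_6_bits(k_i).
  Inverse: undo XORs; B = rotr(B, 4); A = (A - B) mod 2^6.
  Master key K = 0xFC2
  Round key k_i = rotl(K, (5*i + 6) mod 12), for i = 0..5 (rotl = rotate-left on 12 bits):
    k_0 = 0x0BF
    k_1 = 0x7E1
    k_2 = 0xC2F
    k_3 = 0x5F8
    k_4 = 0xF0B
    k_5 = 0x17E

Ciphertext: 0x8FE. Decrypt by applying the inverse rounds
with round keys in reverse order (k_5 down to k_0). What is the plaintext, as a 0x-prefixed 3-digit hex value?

s_0 = ciphertext = 0x8FE
s_1 = InvRound(s_0, k_5) = 0xBAF
s_2 = InvRound(s_1, k_4) = 0x60D
s_3 = InvRound(s_2, k_3) = 0xDE9
s_4 = InvRound(s_3, k_2) = 0xCE5
s_5 = InvRound(s_4, k_1) = 0x9EB
s_6 = InvRound(s_5, k_0) = 0xCA6

0xCA6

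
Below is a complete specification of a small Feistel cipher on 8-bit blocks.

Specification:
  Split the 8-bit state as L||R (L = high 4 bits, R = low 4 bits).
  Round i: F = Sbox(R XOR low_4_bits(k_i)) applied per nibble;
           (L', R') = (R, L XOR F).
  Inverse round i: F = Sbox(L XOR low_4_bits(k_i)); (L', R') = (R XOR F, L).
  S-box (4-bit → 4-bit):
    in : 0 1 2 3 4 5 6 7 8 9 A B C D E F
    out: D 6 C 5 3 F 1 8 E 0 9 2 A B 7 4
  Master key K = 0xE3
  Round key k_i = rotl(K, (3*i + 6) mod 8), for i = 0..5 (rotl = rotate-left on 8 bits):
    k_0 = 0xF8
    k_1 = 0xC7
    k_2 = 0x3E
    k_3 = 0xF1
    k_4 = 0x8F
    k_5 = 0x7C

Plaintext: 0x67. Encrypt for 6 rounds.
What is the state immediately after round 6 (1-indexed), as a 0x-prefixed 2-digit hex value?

s_0 = plaintext = 0x67
s_1 = Round(s_0, k_0) = 0x72
s_2 = Round(s_1, k_1) = 0x28
s_3 = Round(s_2, k_2) = 0x83
s_4 = Round(s_3, k_3) = 0x34
s_5 = Round(s_4, k_4) = 0x41
s_6 = Round(s_5, k_5) = 0x1F

0x1F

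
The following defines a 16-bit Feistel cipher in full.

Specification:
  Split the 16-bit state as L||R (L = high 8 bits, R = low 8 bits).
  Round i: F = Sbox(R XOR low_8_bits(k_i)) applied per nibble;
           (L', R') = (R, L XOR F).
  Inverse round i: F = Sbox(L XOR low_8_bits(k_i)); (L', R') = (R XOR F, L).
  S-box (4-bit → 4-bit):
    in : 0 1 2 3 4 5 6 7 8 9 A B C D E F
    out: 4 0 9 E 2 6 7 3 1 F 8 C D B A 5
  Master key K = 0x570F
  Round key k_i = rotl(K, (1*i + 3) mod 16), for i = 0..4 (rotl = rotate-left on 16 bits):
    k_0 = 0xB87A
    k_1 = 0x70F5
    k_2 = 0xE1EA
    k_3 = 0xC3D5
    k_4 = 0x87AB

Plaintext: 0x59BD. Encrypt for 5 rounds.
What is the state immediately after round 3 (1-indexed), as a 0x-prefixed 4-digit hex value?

0x88F3

s_0 = plaintext = 0x59BD
s_1 = Round(s_0, k_0) = 0xBD8A
s_2 = Round(s_1, k_1) = 0x8A88
s_3 = Round(s_2, k_2) = 0x88F3
s_4 = Round(s_3, k_3) = 0xF31F
s_5 = Round(s_4, k_4) = 0x1F31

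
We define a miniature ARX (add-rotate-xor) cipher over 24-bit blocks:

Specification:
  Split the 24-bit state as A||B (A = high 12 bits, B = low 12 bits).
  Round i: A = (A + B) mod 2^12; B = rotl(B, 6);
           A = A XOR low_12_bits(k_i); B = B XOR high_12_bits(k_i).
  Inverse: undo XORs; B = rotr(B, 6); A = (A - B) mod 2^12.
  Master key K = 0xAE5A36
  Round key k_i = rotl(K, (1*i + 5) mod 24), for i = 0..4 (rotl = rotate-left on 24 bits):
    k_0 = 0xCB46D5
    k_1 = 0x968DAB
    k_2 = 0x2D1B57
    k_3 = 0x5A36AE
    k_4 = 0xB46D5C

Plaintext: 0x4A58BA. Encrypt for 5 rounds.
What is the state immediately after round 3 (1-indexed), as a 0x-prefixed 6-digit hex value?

0x7BCAE2

s_0 = plaintext = 0x4A58BA
s_1 = Round(s_0, k_0) = 0xB8A216
s_2 = Round(s_1, k_1) = 0x00BCE0
s_3 = Round(s_2, k_2) = 0x7BCAE2
s_4 = Round(s_3, k_3) = 0x430D08
s_5 = Round(s_4, k_4) = 0xC64972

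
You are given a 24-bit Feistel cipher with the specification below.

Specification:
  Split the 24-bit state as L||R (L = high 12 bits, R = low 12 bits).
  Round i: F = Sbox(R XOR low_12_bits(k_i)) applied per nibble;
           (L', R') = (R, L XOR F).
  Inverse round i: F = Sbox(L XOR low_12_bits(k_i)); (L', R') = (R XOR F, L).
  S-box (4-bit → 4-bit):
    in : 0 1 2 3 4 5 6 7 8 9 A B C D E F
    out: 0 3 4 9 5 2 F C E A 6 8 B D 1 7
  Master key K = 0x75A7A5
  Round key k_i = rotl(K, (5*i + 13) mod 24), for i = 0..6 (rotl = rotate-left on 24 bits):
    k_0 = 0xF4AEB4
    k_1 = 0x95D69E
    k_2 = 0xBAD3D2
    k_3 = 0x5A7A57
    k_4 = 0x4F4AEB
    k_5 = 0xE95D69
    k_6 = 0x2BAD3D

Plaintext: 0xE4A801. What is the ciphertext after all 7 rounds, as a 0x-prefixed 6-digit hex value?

0xD3D963

s_0 = plaintext = 0xE4A801
s_1 = Round(s_0, k_0) = 0x8011C8
s_2 = Round(s_1, k_1) = 0x1C842E
s_3 = Round(s_2, k_2) = 0x42EDB3
s_4 = Round(s_3, k_3) = 0xDB383B
s_5 = Round(s_4, k_4) = 0x83B963
s_6 = Round(s_5, k_5) = 0x963D3D
s_7 = Round(s_6, k_6) = 0xD3D963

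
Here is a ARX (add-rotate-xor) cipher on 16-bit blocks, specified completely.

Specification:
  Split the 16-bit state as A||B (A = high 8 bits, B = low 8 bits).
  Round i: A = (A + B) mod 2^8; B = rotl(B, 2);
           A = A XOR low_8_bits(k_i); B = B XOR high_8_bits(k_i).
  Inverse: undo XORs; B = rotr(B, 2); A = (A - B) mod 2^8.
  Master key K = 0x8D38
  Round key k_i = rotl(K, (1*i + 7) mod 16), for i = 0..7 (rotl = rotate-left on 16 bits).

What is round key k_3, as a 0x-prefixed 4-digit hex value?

K = 0x8D38
k_0 = rotl(K, (1*0+7) mod 16) = rotl(K, 7) = 0x9C46
k_1 = rotl(K, (1*1+7) mod 16) = rotl(K, 8) = 0x388D
k_2 = rotl(K, (1*2+7) mod 16) = rotl(K, 9) = 0x711A
k_3 = rotl(K, (1*3+7) mod 16) = rotl(K, 10) = 0xE234

0xE234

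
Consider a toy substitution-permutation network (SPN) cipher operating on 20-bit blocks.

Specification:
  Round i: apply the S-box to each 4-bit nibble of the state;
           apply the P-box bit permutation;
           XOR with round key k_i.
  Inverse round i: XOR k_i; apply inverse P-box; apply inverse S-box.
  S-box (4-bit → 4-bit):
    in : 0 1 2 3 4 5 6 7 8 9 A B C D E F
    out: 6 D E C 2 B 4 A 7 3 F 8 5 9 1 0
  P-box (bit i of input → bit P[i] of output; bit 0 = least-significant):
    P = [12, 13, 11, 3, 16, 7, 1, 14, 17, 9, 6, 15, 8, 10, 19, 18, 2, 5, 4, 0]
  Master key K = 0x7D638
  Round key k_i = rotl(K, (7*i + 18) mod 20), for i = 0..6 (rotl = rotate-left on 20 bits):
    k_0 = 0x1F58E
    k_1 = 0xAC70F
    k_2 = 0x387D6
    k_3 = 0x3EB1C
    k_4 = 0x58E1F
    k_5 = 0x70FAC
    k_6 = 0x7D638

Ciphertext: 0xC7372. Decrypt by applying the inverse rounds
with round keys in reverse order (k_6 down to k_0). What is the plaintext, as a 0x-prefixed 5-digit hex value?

s_0 = ciphertext = 0xC7372
s_1 = InvRound(s_0, k_6) = 0xF81C7
s_2 = InvRound(s_1, k_5) = 0x70263
s_3 = InvRound(s_2, k_4) = 0x841F3
s_4 = InvRound(s_3, k_3) = 0x56A82
s_5 = InvRound(s_4, k_2) = 0xC51B0
s_6 = InvRound(s_5, k_1) = 0xA750D
s_7 = InvRound(s_6, k_0) = 0xB6D8F

0xB6D8F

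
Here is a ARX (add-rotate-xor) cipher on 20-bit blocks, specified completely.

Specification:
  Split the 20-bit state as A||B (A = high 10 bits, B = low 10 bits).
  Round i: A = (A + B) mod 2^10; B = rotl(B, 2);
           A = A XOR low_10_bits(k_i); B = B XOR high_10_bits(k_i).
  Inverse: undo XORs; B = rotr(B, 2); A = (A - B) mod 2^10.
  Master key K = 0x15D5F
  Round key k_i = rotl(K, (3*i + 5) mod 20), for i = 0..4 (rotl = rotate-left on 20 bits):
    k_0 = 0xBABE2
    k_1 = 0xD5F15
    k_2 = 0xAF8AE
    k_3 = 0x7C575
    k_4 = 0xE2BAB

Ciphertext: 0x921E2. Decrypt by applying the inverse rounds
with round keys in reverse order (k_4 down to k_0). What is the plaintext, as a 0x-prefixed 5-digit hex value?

s_0 = ciphertext = 0x921E2
s_1 = InvRound(s_0, k_4) = 0x5249A
s_2 = InvRound(s_1, k_3) = 0x38B5A
s_3 = InvRound(s_2, k_2) = 0xF4C79
s_4 = InvRound(s_3, k_1) = 0x7EECB
s_5 = InvRound(s_4, k_0) = 0x44508

0x44508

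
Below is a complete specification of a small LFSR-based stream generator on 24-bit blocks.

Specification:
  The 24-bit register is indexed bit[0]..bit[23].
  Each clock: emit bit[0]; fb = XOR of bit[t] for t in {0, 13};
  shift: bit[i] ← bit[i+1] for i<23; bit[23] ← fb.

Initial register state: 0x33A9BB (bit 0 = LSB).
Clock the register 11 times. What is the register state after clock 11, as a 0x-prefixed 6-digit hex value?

reg_0 = 0x33A9BB
clock 1: out=1, reg = 0x19D4DD
clock 2: out=1, reg = 0x8CEA6E
clock 3: out=0, reg = 0xC67537
clock 4: out=1, reg = 0x633A9B
clock 5: out=1, reg = 0x319D4D
clock 6: out=1, reg = 0x98CEA6
clock 7: out=0, reg = 0x4C6753
clock 8: out=1, reg = 0x2633A9
clock 9: out=1, reg = 0x1319D4
clock 10: out=0, reg = 0x098CEA
clock 11: out=0, reg = 0x04C675

0x04C675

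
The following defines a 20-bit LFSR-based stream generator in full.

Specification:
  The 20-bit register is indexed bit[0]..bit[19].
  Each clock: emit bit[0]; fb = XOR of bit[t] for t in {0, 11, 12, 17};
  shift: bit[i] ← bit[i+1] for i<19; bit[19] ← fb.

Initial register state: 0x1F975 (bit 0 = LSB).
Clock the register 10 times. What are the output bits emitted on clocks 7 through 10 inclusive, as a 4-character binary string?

reg_0 = 0x1F975
clock 1: out=1, reg = 0x8FCBA
clock 2: out=0, reg = 0x47E5D
clock 3: out=1, reg = 0xA3F2E
clock 4: out=0, reg = 0xD1F97
clock 5: out=1, reg = 0xE8FCB
clock 6: out=1, reg = 0xF47E5
clock 7: out=1, reg = 0x7A3F2
clock 8: out=0, reg = 0xBD1F9
clock 9: out=1, reg = 0xDE8FC
clock 10: out=0, reg = 0xEF47E

1010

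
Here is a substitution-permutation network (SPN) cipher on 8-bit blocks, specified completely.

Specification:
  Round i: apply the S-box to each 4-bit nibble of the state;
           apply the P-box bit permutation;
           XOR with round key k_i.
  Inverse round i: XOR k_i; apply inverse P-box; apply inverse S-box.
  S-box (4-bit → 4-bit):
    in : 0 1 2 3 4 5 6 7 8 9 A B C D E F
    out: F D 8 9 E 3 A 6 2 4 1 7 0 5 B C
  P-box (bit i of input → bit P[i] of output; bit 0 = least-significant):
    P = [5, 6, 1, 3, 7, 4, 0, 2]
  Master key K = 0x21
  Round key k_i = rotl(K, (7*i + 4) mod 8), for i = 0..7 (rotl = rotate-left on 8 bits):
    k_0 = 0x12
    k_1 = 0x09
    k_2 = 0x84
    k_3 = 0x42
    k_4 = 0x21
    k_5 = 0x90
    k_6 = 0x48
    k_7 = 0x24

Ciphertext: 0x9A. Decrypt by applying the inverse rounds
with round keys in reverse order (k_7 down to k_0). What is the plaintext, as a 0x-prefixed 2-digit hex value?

0x30

s_0 = ciphertext = 0x9A
s_1 = InvRound(s_0, k_7) = 0xE1
s_2 = InvRound(s_1, k_6) = 0xD3
s_3 = InvRound(s_2, k_5) = 0x97
s_4 = InvRound(s_3, k_4) = 0xED
s_5 = InvRound(s_4, k_3) = 0x11
s_6 = InvRound(s_5, k_2) = 0x0C
s_7 = InvRound(s_6, k_1) = 0xFC
s_8 = InvRound(s_7, k_0) = 0x30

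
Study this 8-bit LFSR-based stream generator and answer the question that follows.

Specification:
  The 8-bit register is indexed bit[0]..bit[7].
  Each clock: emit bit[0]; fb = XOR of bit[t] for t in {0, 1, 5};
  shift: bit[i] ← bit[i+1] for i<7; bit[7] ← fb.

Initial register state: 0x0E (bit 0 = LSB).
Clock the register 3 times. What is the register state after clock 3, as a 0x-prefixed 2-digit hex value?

0x21

reg_0 = 0x0E
clock 1: out=0, reg = 0x87
clock 2: out=1, reg = 0x43
clock 3: out=1, reg = 0x21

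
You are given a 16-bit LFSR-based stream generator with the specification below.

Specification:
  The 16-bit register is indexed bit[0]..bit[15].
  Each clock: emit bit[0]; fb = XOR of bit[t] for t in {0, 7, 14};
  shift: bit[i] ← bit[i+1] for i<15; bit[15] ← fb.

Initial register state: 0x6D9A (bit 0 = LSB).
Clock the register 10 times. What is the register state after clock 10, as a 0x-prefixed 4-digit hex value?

0x101B

reg_0 = 0x6D9A
clock 1: out=0, reg = 0x36CD
clock 2: out=1, reg = 0x1B66
clock 3: out=0, reg = 0x0DB3
clock 4: out=1, reg = 0x06D9
clock 5: out=1, reg = 0x036C
clock 6: out=0, reg = 0x01B6
clock 7: out=0, reg = 0x80DB
clock 8: out=1, reg = 0x406D
clock 9: out=1, reg = 0x2036
clock 10: out=0, reg = 0x101B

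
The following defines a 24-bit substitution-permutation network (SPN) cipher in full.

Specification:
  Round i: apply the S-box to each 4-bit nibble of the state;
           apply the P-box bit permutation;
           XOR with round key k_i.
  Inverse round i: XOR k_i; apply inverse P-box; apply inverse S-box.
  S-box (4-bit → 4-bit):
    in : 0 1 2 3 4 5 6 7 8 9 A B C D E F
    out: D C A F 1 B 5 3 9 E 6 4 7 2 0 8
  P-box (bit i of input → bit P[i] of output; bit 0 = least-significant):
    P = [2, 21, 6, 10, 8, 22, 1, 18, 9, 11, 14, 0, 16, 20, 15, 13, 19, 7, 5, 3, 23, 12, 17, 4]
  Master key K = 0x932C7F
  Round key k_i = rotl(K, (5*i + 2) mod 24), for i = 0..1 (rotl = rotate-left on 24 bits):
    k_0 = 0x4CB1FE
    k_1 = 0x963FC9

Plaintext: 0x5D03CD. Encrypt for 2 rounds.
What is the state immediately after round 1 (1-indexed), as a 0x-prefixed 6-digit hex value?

s_0 = plaintext = 0x5D03CD
s_1 = Round(s_0, k_0) = 0xAD4A6D
s_2 = Round(s_1, k_1) = 0xB5664B

0xAD4A6D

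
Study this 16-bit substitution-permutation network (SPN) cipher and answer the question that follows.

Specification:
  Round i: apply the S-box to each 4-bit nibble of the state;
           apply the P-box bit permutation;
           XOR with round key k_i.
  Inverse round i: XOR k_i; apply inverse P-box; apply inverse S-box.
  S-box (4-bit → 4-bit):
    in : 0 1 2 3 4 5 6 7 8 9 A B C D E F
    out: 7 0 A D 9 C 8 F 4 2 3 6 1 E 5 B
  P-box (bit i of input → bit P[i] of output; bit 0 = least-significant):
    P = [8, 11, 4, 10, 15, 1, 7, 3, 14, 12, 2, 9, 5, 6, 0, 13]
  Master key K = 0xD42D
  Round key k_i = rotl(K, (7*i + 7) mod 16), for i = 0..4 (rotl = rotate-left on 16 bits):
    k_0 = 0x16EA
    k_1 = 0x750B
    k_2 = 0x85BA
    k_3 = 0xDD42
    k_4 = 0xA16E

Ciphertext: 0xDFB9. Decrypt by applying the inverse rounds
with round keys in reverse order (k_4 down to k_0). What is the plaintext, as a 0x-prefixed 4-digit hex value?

s_0 = ciphertext = 0xDFB9
s_1 = InvRound(s_0, k_4) = 0xD7BD
s_2 = InvRound(s_1, k_3) = 0x05DB
s_3 = InvRound(s_2, k_2) = 0x01C1
s_4 = InvRound(s_3, k_1) = 0x2AD6
s_5 = InvRound(s_4, k_0) = 0x4B6D

0x4B6D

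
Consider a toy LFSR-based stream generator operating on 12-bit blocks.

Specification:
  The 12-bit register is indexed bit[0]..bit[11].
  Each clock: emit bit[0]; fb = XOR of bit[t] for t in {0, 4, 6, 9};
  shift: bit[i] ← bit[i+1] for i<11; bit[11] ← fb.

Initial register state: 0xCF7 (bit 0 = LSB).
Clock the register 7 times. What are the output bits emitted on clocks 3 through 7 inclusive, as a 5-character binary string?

10111

reg_0 = 0xCF7
clock 1: out=1, reg = 0xE7B
clock 2: out=1, reg = 0x73D
clock 3: out=1, reg = 0xB9E
clock 4: out=0, reg = 0x5CF
clock 5: out=1, reg = 0x2E7
clock 6: out=1, reg = 0x973
clock 7: out=1, reg = 0xCB9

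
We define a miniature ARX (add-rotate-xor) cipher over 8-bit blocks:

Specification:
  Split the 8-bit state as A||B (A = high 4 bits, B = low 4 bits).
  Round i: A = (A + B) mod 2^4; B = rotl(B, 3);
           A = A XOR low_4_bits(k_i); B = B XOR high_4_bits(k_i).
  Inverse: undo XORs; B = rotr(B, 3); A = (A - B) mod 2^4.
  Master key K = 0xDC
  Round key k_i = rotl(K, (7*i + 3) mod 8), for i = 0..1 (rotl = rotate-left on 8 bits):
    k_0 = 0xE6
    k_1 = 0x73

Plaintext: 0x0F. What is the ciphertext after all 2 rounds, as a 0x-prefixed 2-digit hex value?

0x9F

s_0 = plaintext = 0x0F
s_1 = Round(s_0, k_0) = 0x91
s_2 = Round(s_1, k_1) = 0x9F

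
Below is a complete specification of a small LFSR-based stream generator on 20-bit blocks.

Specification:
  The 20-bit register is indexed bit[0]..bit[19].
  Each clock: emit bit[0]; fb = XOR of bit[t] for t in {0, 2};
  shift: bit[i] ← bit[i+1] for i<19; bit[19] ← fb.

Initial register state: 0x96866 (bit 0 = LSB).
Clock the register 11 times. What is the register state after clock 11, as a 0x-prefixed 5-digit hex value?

0x4FF2D

reg_0 = 0x96866
clock 1: out=0, reg = 0xCB433
clock 2: out=1, reg = 0xE5A19
clock 3: out=1, reg = 0xF2D0C
clock 4: out=0, reg = 0xF9686
clock 5: out=0, reg = 0xFCB43
clock 6: out=1, reg = 0xFE5A1
clock 7: out=1, reg = 0xFF2D0
clock 8: out=0, reg = 0x7F968
clock 9: out=0, reg = 0x3FCB4
clock 10: out=0, reg = 0x9FE5A
clock 11: out=0, reg = 0x4FF2D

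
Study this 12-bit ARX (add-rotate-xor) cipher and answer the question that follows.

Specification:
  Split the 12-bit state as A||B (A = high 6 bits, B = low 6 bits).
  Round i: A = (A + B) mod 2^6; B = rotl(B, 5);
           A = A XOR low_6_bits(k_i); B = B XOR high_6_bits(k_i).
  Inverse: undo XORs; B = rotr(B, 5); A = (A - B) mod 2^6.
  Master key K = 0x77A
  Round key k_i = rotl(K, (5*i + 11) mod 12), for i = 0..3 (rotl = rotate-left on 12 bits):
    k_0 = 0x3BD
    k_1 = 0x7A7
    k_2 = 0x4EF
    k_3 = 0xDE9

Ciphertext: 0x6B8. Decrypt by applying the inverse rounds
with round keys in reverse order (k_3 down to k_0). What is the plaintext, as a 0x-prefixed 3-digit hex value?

s_0 = ciphertext = 0x6B8
s_1 = InvRound(s_0, k_3) = 0x55E
s_2 = InvRound(s_1, k_2) = 0x81A
s_3 = InvRound(s_2, k_1) = 0xFC8
s_4 = InvRound(s_3, k_0) = 0xD8C

0xD8C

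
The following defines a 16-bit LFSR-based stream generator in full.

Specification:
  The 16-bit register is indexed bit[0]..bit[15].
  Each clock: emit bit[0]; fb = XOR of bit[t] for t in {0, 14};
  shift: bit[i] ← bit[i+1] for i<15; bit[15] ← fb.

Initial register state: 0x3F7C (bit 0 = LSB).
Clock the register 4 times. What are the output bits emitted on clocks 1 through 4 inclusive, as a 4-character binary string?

reg_0 = 0x3F7C
clock 1: out=0, reg = 0x1FBE
clock 2: out=0, reg = 0x0FDF
clock 3: out=1, reg = 0x87EF
clock 4: out=1, reg = 0xC3F7

0011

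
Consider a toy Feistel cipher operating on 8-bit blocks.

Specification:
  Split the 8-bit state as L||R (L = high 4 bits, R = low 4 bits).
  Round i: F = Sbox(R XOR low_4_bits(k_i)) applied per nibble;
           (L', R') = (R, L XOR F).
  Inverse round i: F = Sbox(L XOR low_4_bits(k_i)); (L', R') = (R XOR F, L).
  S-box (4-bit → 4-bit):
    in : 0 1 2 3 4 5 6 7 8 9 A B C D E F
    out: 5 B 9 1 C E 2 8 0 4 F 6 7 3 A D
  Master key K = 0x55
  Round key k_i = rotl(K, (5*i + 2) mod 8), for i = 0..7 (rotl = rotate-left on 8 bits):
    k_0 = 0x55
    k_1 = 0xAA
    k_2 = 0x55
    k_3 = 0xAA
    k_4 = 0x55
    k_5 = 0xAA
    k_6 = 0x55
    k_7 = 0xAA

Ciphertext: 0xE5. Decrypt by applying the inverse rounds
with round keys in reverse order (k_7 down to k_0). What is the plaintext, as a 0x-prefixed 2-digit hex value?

s_0 = ciphertext = 0xE5
s_1 = InvRound(s_0, k_7) = 0x9E
s_2 = InvRound(s_1, k_6) = 0x99
s_3 = InvRound(s_2, k_5) = 0x89
s_4 = InvRound(s_3, k_4) = 0xA8
s_5 = InvRound(s_4, k_3) = 0xDA
s_6 = InvRound(s_5, k_2) = 0xAD
s_7 = InvRound(s_6, k_1) = 0x8A
s_8 = InvRound(s_7, k_0) = 0x98

0x98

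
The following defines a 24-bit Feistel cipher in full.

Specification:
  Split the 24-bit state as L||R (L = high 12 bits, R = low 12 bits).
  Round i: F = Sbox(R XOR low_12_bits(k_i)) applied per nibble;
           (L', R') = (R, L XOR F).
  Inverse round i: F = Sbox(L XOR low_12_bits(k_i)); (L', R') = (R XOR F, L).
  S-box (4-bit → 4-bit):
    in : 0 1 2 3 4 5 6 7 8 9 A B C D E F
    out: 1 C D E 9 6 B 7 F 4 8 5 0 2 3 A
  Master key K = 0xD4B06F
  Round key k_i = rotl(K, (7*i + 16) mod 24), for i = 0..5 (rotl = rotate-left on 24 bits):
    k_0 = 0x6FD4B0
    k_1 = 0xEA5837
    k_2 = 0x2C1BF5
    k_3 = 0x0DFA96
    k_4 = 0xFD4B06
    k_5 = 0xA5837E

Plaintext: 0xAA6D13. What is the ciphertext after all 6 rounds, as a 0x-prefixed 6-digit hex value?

0x748481

s_0 = plaintext = 0xAA6D13
s_1 = Round(s_0, k_0) = 0xD13E28
s_2 = Round(s_1, k_1) = 0xE286D9
s_3 = Round(s_2, k_2) = 0x6D9CF8
s_4 = Round(s_3, k_3) = 0xCF8D6A
s_5 = Round(s_4, k_4) = 0xD6A748
s_6 = Round(s_5, k_5) = 0x748481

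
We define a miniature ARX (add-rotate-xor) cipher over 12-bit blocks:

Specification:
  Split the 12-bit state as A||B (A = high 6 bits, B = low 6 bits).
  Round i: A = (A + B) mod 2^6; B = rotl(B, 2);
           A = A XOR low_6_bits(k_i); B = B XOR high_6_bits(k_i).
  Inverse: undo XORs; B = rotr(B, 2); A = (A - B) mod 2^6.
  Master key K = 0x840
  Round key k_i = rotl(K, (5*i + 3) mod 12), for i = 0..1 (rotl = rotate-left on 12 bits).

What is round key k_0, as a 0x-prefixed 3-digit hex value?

K = 0x840
k_0 = rotl(K, (5*0+3) mod 12) = rotl(K, 3) = 0x204

0x204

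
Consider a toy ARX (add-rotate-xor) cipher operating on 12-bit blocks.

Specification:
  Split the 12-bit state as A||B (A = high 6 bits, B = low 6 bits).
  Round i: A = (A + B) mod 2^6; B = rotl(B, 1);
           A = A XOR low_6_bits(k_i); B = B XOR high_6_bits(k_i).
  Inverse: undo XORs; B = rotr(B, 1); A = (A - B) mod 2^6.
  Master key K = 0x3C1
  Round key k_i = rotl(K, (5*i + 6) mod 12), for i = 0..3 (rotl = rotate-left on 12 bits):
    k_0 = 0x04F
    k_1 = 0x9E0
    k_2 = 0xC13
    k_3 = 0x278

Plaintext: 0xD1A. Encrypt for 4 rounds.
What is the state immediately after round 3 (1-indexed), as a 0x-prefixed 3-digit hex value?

0xC68

s_0 = plaintext = 0xD1A
s_1 = Round(s_0, k_0) = 0x075
s_2 = Round(s_1, k_1) = 0x58C
s_3 = Round(s_2, k_2) = 0xC68
s_4 = Round(s_3, k_3) = 0x858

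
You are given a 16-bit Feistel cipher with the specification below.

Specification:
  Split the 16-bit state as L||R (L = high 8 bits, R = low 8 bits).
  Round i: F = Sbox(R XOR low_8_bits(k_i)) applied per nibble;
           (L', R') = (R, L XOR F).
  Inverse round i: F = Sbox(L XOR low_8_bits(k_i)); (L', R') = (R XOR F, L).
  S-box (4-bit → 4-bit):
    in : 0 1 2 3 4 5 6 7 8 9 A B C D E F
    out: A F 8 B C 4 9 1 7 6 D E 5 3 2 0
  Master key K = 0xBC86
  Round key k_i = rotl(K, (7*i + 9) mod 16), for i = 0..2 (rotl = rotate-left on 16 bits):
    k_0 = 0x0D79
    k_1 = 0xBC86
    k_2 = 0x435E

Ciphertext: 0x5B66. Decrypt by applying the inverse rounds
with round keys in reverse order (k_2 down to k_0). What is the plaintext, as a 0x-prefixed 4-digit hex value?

0xE097

s_0 = ciphertext = 0x5B66
s_1 = InvRound(s_0, k_2) = 0xC25B
s_2 = InvRound(s_1, k_1) = 0x97C2
s_3 = InvRound(s_2, k_0) = 0xE097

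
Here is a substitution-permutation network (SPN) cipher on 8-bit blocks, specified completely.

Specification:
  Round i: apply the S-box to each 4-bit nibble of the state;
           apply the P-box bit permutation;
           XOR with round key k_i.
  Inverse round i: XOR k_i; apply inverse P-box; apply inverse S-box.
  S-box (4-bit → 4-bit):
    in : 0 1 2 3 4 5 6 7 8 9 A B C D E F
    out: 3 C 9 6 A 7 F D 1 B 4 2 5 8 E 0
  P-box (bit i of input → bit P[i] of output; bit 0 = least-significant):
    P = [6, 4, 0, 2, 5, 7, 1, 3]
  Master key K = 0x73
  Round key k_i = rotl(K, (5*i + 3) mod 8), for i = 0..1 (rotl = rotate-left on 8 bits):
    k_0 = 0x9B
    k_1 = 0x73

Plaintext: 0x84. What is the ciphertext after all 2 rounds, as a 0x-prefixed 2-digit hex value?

s_0 = plaintext = 0x84
s_1 = Round(s_0, k_0) = 0xAF
s_2 = Round(s_1, k_1) = 0x71

0x71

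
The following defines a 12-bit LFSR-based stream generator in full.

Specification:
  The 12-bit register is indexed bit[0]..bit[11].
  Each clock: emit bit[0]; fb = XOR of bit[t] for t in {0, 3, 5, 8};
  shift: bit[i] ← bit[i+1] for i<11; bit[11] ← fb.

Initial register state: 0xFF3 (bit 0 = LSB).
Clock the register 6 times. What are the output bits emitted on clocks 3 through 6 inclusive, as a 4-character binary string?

0011

reg_0 = 0xFF3
clock 1: out=1, reg = 0xFF9
clock 2: out=1, reg = 0x7FC
clock 3: out=0, reg = 0xBFE
clock 4: out=0, reg = 0xDFF
clock 5: out=1, reg = 0x6FF
clock 6: out=1, reg = 0xB7F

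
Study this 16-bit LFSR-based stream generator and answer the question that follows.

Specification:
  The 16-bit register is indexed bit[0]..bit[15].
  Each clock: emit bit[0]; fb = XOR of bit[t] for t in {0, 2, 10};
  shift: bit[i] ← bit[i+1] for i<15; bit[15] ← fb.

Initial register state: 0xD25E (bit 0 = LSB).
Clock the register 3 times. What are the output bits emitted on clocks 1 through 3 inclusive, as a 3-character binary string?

011

reg_0 = 0xD25E
clock 1: out=0, reg = 0xE92F
clock 2: out=1, reg = 0x7497
clock 3: out=1, reg = 0xBA4B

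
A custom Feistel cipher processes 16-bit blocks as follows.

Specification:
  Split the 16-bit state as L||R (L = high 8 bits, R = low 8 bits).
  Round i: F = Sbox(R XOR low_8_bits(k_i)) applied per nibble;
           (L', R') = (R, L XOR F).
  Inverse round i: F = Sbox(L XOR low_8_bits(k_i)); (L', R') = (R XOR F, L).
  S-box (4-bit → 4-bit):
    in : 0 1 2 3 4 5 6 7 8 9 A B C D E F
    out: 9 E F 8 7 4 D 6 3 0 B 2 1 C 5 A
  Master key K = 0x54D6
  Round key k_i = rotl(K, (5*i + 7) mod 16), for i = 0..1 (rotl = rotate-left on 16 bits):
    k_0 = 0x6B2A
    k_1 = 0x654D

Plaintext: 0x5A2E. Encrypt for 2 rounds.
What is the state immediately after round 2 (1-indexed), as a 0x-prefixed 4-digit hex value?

0xCD17

s_0 = plaintext = 0x5A2E
s_1 = Round(s_0, k_0) = 0x2ECD
s_2 = Round(s_1, k_1) = 0xCD17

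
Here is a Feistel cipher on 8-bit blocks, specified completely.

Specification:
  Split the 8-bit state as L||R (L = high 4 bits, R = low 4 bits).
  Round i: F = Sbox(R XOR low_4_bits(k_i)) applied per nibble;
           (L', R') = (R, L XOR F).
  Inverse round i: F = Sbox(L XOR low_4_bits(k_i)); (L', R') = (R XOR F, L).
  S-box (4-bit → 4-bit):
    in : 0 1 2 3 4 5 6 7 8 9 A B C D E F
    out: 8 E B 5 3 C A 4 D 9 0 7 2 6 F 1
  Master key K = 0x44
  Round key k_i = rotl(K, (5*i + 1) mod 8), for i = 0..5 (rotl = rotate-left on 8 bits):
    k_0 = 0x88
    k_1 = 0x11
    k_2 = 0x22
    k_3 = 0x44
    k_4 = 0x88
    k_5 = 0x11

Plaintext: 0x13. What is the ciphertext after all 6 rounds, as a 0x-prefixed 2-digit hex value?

0x2D

s_0 = plaintext = 0x13
s_1 = Round(s_0, k_0) = 0x36
s_2 = Round(s_1, k_1) = 0x67
s_3 = Round(s_2, k_2) = 0x7A
s_4 = Round(s_3, k_3) = 0xA8
s_5 = Round(s_4, k_4) = 0x82
s_6 = Round(s_5, k_5) = 0x2D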